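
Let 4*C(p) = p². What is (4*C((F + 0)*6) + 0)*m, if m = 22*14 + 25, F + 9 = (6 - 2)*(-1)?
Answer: 2025972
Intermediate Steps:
F = -13 (F = -9 + (6 - 2)*(-1) = -9 + 4*(-1) = -9 - 4 = -13)
m = 333 (m = 308 + 25 = 333)
C(p) = p²/4
(4*C((F + 0)*6) + 0)*m = (4*(((-13 + 0)*6)²/4) + 0)*333 = (4*((-13*6)²/4) + 0)*333 = (4*((¼)*(-78)²) + 0)*333 = (4*((¼)*6084) + 0)*333 = (4*1521 + 0)*333 = (6084 + 0)*333 = 6084*333 = 2025972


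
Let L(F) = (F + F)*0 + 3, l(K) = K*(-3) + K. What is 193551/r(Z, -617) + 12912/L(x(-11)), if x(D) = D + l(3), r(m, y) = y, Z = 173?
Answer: 2462017/617 ≈ 3990.3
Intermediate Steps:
l(K) = -2*K (l(K) = -3*K + K = -2*K)
x(D) = -6 + D (x(D) = D - 2*3 = D - 6 = -6 + D)
L(F) = 3 (L(F) = (2*F)*0 + 3 = 0 + 3 = 3)
193551/r(Z, -617) + 12912/L(x(-11)) = 193551/(-617) + 12912/3 = 193551*(-1/617) + 12912*(⅓) = -193551/617 + 4304 = 2462017/617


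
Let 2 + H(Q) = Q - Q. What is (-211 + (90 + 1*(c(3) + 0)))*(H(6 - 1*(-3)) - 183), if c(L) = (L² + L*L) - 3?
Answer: 19610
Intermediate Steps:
c(L) = -3 + 2*L² (c(L) = (L² + L²) - 3 = 2*L² - 3 = -3 + 2*L²)
H(Q) = -2 (H(Q) = -2 + (Q - Q) = -2 + 0 = -2)
(-211 + (90 + 1*(c(3) + 0)))*(H(6 - 1*(-3)) - 183) = (-211 + (90 + 1*((-3 + 2*3²) + 0)))*(-2 - 183) = (-211 + (90 + 1*((-3 + 2*9) + 0)))*(-185) = (-211 + (90 + 1*((-3 + 18) + 0)))*(-185) = (-211 + (90 + 1*(15 + 0)))*(-185) = (-211 + (90 + 1*15))*(-185) = (-211 + (90 + 15))*(-185) = (-211 + 105)*(-185) = -106*(-185) = 19610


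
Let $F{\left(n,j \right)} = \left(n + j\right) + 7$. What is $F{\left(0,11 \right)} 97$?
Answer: $1746$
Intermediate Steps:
$F{\left(n,j \right)} = 7 + j + n$ ($F{\left(n,j \right)} = \left(j + n\right) + 7 = 7 + j + n$)
$F{\left(0,11 \right)} 97 = \left(7 + 11 + 0\right) 97 = 18 \cdot 97 = 1746$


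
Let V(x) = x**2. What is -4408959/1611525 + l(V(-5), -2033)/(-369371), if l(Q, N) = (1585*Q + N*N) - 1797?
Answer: -2783359537738/198416866925 ≈ -14.028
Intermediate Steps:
l(Q, N) = -1797 + N**2 + 1585*Q (l(Q, N) = (1585*Q + N**2) - 1797 = (N**2 + 1585*Q) - 1797 = -1797 + N**2 + 1585*Q)
-4408959/1611525 + l(V(-5), -2033)/(-369371) = -4408959/1611525 + (-1797 + (-2033)**2 + 1585*(-5)**2)/(-369371) = -4408959*1/1611525 + (-1797 + 4133089 + 1585*25)*(-1/369371) = -1469653/537175 + (-1797 + 4133089 + 39625)*(-1/369371) = -1469653/537175 + 4170917*(-1/369371) = -1469653/537175 - 4170917/369371 = -2783359537738/198416866925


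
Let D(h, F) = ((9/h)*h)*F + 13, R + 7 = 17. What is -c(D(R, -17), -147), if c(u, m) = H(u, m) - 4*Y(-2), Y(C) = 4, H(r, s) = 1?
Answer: 15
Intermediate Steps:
R = 10 (R = -7 + 17 = 10)
D(h, F) = 13 + 9*F (D(h, F) = 9*F + 13 = 13 + 9*F)
c(u, m) = -15 (c(u, m) = 1 - 4*4 = 1 - 16 = -15)
-c(D(R, -17), -147) = -1*(-15) = 15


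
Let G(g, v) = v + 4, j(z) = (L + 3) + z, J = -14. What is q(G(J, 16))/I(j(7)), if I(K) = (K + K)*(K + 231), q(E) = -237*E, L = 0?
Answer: -237/241 ≈ -0.98340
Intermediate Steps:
j(z) = 3 + z (j(z) = (0 + 3) + z = 3 + z)
G(g, v) = 4 + v
I(K) = 2*K*(231 + K) (I(K) = (2*K)*(231 + K) = 2*K*(231 + K))
q(G(J, 16))/I(j(7)) = (-237*(4 + 16))/((2*(3 + 7)*(231 + (3 + 7)))) = (-237*20)/((2*10*(231 + 10))) = -4740/(2*10*241) = -4740/4820 = -4740*1/4820 = -237/241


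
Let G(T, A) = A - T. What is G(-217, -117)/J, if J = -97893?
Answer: -100/97893 ≈ -0.0010215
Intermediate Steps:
G(-217, -117)/J = (-117 - 1*(-217))/(-97893) = (-117 + 217)*(-1/97893) = 100*(-1/97893) = -100/97893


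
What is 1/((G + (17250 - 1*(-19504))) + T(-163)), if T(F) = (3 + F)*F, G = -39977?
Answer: 1/22857 ≈ 4.3750e-5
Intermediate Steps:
T(F) = F*(3 + F)
1/((G + (17250 - 1*(-19504))) + T(-163)) = 1/((-39977 + (17250 - 1*(-19504))) - 163*(3 - 163)) = 1/((-39977 + (17250 + 19504)) - 163*(-160)) = 1/((-39977 + 36754) + 26080) = 1/(-3223 + 26080) = 1/22857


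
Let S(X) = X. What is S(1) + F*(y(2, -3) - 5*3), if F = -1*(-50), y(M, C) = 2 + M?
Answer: -549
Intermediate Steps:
F = 50
S(1) + F*(y(2, -3) - 5*3) = 1 + 50*((2 + 2) - 5*3) = 1 + 50*(4 - 15) = 1 + 50*(-11) = 1 - 550 = -549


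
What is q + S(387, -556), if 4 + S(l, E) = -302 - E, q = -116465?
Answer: -116215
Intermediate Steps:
S(l, E) = -306 - E (S(l, E) = -4 + (-302 - E) = -306 - E)
q + S(387, -556) = -116465 + (-306 - 1*(-556)) = -116465 + (-306 + 556) = -116465 + 250 = -116215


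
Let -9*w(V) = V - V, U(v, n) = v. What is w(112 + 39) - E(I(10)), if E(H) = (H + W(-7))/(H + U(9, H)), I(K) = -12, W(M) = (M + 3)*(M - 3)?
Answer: 28/3 ≈ 9.3333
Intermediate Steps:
W(M) = (-3 + M)*(3 + M) (W(M) = (3 + M)*(-3 + M) = (-3 + M)*(3 + M))
E(H) = (40 + H)/(9 + H) (E(H) = (H + (-9 + (-7)²))/(H + 9) = (H + (-9 + 49))/(9 + H) = (H + 40)/(9 + H) = (40 + H)/(9 + H))
w(V) = 0 (w(V) = -(V - V)/9 = -⅑*0 = 0)
w(112 + 39) - E(I(10)) = 0 - (40 - 12)/(9 - 12) = 0 - 28/(-3) = 0 - (-1)*28/3 = 0 - 1*(-28/3) = 0 + 28/3 = 28/3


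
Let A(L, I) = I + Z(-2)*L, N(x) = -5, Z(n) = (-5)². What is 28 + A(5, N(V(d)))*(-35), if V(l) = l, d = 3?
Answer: -4172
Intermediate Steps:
Z(n) = 25
A(L, I) = I + 25*L
28 + A(5, N(V(d)))*(-35) = 28 + (-5 + 25*5)*(-35) = 28 + (-5 + 125)*(-35) = 28 + 120*(-35) = 28 - 4200 = -4172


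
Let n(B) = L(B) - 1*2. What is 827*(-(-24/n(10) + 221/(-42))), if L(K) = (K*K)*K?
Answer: 91617541/20958 ≈ 4371.5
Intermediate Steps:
L(K) = K³ (L(K) = K²*K = K³)
n(B) = -2 + B³ (n(B) = B³ - 1*2 = B³ - 2 = -2 + B³)
827*(-(-24/n(10) + 221/(-42))) = 827*(-(-24/(-2 + 10³) + 221/(-42))) = 827*(-(-24/(-2 + 1000) + 221*(-1/42))) = 827*(-(-24/998 - 221/42)) = 827*(-(-24*1/998 - 221/42)) = 827*(-(-12/499 - 221/42)) = 827*(-1*(-110783/20958)) = 827*(110783/20958) = 91617541/20958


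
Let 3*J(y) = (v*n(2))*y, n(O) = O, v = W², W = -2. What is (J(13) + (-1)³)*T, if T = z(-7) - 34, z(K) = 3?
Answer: -3131/3 ≈ -1043.7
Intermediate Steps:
v = 4 (v = (-2)² = 4)
J(y) = 8*y/3 (J(y) = ((4*2)*y)/3 = (8*y)/3 = 8*y/3)
T = -31 (T = 3 - 34 = -31)
(J(13) + (-1)³)*T = ((8/3)*13 + (-1)³)*(-31) = (104/3 - 1)*(-31) = (101/3)*(-31) = -3131/3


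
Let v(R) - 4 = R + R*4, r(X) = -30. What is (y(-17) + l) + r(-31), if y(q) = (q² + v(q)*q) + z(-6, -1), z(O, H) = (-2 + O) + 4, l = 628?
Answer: 2260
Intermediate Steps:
z(O, H) = 2 + O
v(R) = 4 + 5*R (v(R) = 4 + (R + R*4) = 4 + (R + 4*R) = 4 + 5*R)
y(q) = -4 + q² + q*(4 + 5*q) (y(q) = (q² + (4 + 5*q)*q) + (2 - 6) = (q² + q*(4 + 5*q)) - 4 = -4 + q² + q*(4 + 5*q))
(y(-17) + l) + r(-31) = ((-4 + 4*(-17) + 6*(-17)²) + 628) - 30 = ((-4 - 68 + 6*289) + 628) - 30 = ((-4 - 68 + 1734) + 628) - 30 = (1662 + 628) - 30 = 2290 - 30 = 2260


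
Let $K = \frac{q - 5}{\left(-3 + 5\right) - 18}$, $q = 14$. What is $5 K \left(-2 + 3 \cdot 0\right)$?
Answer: $\frac{45}{8} \approx 5.625$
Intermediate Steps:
$K = - \frac{9}{16}$ ($K = \frac{14 - 5}{\left(-3 + 5\right) - 18} = \frac{9}{2 - 18} = \frac{9}{-16} = 9 \left(- \frac{1}{16}\right) = - \frac{9}{16} \approx -0.5625$)
$5 K \left(-2 + 3 \cdot 0\right) = 5 \left(- \frac{9}{16}\right) \left(-2 + 3 \cdot 0\right) = - \frac{45 \left(-2 + 0\right)}{16} = \left(- \frac{45}{16}\right) \left(-2\right) = \frac{45}{8}$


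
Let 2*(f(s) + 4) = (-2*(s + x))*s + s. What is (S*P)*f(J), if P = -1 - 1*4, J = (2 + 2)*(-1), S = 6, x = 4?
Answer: 180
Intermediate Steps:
J = -4 (J = 4*(-1) = -4)
f(s) = -4 + s/2 + s*(-8 - 2*s)/2 (f(s) = -4 + ((-2*(s + 4))*s + s)/2 = -4 + ((-2*(4 + s))*s + s)/2 = -4 + ((-8 - 2*s)*s + s)/2 = -4 + (s*(-8 - 2*s) + s)/2 = -4 + (s + s*(-8 - 2*s))/2 = -4 + (s/2 + s*(-8 - 2*s)/2) = -4 + s/2 + s*(-8 - 2*s)/2)
P = -5 (P = -1 - 4 = -5)
(S*P)*f(J) = (6*(-5))*(-4 - 1*(-4)² - 7/2*(-4)) = -30*(-4 - 1*16 + 14) = -30*(-4 - 16 + 14) = -30*(-6) = 180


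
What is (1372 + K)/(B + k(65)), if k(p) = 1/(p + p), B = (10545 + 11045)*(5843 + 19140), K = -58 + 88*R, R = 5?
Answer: 228020/70119786101 ≈ 3.2519e-6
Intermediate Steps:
K = 382 (K = -58 + 88*5 = -58 + 440 = 382)
B = 539382970 (B = 21590*24983 = 539382970)
k(p) = 1/(2*p)
(1372 + K)/(B + k(65)) = (1372 + 382)/(539382970 + (1/2)/65) = 1754/(539382970 + (1/2)*(1/65)) = 1754/(539382970 + 1/130) = 1754/(70119786101/130) = 1754*(130/70119786101) = 228020/70119786101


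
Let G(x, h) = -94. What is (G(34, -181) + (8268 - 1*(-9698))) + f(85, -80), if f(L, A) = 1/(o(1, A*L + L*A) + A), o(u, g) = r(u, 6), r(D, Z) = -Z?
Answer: 1536991/86 ≈ 17872.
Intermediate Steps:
o(u, g) = -6 (o(u, g) = -1*6 = -6)
f(L, A) = 1/(-6 + A)
(G(34, -181) + (8268 - 1*(-9698))) + f(85, -80) = (-94 + (8268 - 1*(-9698))) + 1/(-6 - 80) = (-94 + (8268 + 9698)) + 1/(-86) = (-94 + 17966) - 1/86 = 17872 - 1/86 = 1536991/86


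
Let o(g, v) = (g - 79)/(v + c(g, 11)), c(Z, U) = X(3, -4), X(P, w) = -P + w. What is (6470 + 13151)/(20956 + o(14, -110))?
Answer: 176589/188609 ≈ 0.93627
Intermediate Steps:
X(P, w) = w - P
c(Z, U) = -7 (c(Z, U) = -4 - 1*3 = -4 - 3 = -7)
o(g, v) = (-79 + g)/(-7 + v) (o(g, v) = (g - 79)/(v - 7) = (-79 + g)/(-7 + v))
(6470 + 13151)/(20956 + o(14, -110)) = (6470 + 13151)/(20956 + (-79 + 14)/(-7 - 110)) = 19621/(20956 - 65/(-117)) = 19621/(20956 - 1/117*(-65)) = 19621/(20956 + 5/9) = 19621/(188609/9) = 19621*(9/188609) = 176589/188609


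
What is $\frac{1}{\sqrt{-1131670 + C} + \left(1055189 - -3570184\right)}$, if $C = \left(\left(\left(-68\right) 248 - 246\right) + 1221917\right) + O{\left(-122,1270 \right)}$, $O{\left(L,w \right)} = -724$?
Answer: $\frac{4625373}{21394075316716} - \frac{\sqrt{72413}}{21394075316716} \approx 2.1619 \cdot 10^{-7}$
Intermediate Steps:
$C = 1204083$ ($C = \left(\left(\left(-68\right) 248 - 246\right) + 1221917\right) - 724 = \left(\left(-16864 - 246\right) + 1221917\right) - 724 = \left(-17110 + 1221917\right) - 724 = 1204807 - 724 = 1204083$)
$\frac{1}{\sqrt{-1131670 + C} + \left(1055189 - -3570184\right)} = \frac{1}{\sqrt{-1131670 + 1204083} + \left(1055189 - -3570184\right)} = \frac{1}{\sqrt{72413} + \left(1055189 + 3570184\right)} = \frac{1}{\sqrt{72413} + 4625373} = \frac{1}{4625373 + \sqrt{72413}}$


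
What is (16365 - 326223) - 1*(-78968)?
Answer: -230890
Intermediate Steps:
(16365 - 326223) - 1*(-78968) = -309858 + 78968 = -230890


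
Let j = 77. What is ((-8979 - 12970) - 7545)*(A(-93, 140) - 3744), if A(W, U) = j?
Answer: 108154498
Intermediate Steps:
A(W, U) = 77
((-8979 - 12970) - 7545)*(A(-93, 140) - 3744) = ((-8979 - 12970) - 7545)*(77 - 3744) = (-21949 - 7545)*(-3667) = -29494*(-3667) = 108154498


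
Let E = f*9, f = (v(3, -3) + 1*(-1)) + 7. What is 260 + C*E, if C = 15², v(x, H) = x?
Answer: 18485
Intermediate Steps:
C = 225
f = 9 (f = (3 + 1*(-1)) + 7 = (3 - 1) + 7 = 2 + 7 = 9)
E = 81 (E = 9*9 = 81)
260 + C*E = 260 + 225*81 = 260 + 18225 = 18485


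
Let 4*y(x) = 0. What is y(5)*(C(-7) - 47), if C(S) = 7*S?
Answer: 0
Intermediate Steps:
y(x) = 0 (y(x) = (1/4)*0 = 0)
y(5)*(C(-7) - 47) = 0*(7*(-7) - 47) = 0*(-49 - 47) = 0*(-96) = 0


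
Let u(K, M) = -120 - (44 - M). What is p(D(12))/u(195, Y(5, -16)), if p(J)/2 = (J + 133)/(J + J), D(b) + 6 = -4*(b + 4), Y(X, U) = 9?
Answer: 9/1550 ≈ 0.0058065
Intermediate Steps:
u(K, M) = -164 + M (u(K, M) = -120 + (-44 + M) = -164 + M)
D(b) = -22 - 4*b (D(b) = -6 - 4*(b + 4) = -6 - 4*(4 + b) = -6 + (-16 - 4*b) = -22 - 4*b)
p(J) = (133 + J)/J (p(J) = 2*((J + 133)/(J + J)) = 2*((133 + J)/((2*J))) = 2*((133 + J)*(1/(2*J))) = 2*((133 + J)/(2*J)) = (133 + J)/J)
p(D(12))/u(195, Y(5, -16)) = ((133 + (-22 - 4*12))/(-22 - 4*12))/(-164 + 9) = ((133 + (-22 - 48))/(-22 - 48))/(-155) = ((133 - 70)/(-70))*(-1/155) = -1/70*63*(-1/155) = -9/10*(-1/155) = 9/1550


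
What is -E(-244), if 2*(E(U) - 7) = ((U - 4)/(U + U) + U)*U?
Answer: -29713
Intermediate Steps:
E(U) = 7 + U*(U + (-4 + U)/(2*U))/2 (E(U) = 7 + (((U - 4)/(U + U) + U)*U)/2 = 7 + (((-4 + U)/((2*U)) + U)*U)/2 = 7 + (((-4 + U)*(1/(2*U)) + U)*U)/2 = 7 + (((-4 + U)/(2*U) + U)*U)/2 = 7 + ((U + (-4 + U)/(2*U))*U)/2 = 7 + (U*(U + (-4 + U)/(2*U)))/2 = 7 + U*(U + (-4 + U)/(2*U))/2)
-E(-244) = -(6 + (1/2)*(-244)**2 + (1/4)*(-244)) = -(6 + (1/2)*59536 - 61) = -(6 + 29768 - 61) = -1*29713 = -29713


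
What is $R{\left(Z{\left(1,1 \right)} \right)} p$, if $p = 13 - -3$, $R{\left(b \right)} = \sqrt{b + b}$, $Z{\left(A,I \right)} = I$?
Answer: $16 \sqrt{2} \approx 22.627$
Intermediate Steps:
$R{\left(b \right)} = \sqrt{2} \sqrt{b}$ ($R{\left(b \right)} = \sqrt{2 b} = \sqrt{2} \sqrt{b}$)
$p = 16$ ($p = 13 + 3 = 16$)
$R{\left(Z{\left(1,1 \right)} \right)} p = \sqrt{2} \sqrt{1} \cdot 16 = \sqrt{2} \cdot 1 \cdot 16 = \sqrt{2} \cdot 16 = 16 \sqrt{2}$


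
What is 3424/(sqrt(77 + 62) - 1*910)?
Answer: -3115840/827961 - 3424*sqrt(139)/827961 ≈ -3.8120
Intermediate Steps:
3424/(sqrt(77 + 62) - 1*910) = 3424/(sqrt(139) - 910) = 3424/(-910 + sqrt(139))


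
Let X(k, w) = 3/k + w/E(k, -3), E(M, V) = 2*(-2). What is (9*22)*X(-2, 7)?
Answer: -1287/2 ≈ -643.50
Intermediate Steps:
E(M, V) = -4
X(k, w) = 3/k - w/4 (X(k, w) = 3/k + w/(-4) = 3/k + w*(-¼) = 3/k - w/4)
(9*22)*X(-2, 7) = (9*22)*(3/(-2) - ¼*7) = 198*(3*(-½) - 7/4) = 198*(-3/2 - 7/4) = 198*(-13/4) = -1287/2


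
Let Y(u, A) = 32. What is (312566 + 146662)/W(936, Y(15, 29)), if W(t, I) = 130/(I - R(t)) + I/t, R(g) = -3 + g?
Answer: -3457888434/829 ≈ -4.1712e+6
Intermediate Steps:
W(t, I) = 130/(3 + I - t) + I/t (W(t, I) = 130/(I - (-3 + t)) + I/t = 130/(I + (3 - t)) + I/t = 130/(3 + I - t) + I/t)
(312566 + 146662)/W(936, Y(15, 29)) = (312566 + 146662)/(((32² + 130*936 - 1*32*(-3 + 936))/(936*(3 + 32 - 1*936)))) = 459228/(((1024 + 121680 - 1*32*933)/(936*(3 + 32 - 936)))) = 459228/(((1/936)*(1024 + 121680 - 29856)/(-901))) = 459228/(((1/936)*(-1/901)*92848)) = 459228/(-11606/105417) = 459228*(-105417/11606) = -3457888434/829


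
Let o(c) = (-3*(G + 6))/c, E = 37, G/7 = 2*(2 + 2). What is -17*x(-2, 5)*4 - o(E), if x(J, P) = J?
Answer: 5218/37 ≈ 141.03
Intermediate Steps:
G = 56 (G = 7*(2*(2 + 2)) = 7*(2*4) = 7*8 = 56)
o(c) = -186/c (o(c) = (-3*(56 + 6))/c = (-3*62)/c = -186/c)
-17*x(-2, 5)*4 - o(E) = -17*(-2)*4 - (-186)/37 = 34*4 - (-186)/37 = 136 - 1*(-186/37) = 136 + 186/37 = 5218/37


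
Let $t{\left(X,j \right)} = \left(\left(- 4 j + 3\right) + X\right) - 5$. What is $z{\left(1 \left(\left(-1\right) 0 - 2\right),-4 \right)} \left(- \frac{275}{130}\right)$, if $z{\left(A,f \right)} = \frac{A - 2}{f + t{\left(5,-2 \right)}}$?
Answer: $\frac{110}{91} \approx 1.2088$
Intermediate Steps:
$t{\left(X,j \right)} = -2 + X - 4 j$ ($t{\left(X,j \right)} = \left(\left(3 - 4 j\right) + X\right) - 5 = \left(3 + X - 4 j\right) - 5 = -2 + X - 4 j$)
$z{\left(A,f \right)} = \frac{-2 + A}{11 + f}$ ($z{\left(A,f \right)} = \frac{A - 2}{f - -11} = \frac{-2 + A}{f + \left(-2 + 5 + 8\right)} = \frac{-2 + A}{f + 11} = \frac{-2 + A}{11 + f}$)
$z{\left(1 \left(\left(-1\right) 0 - 2\right),-4 \right)} \left(- \frac{275}{130}\right) = \frac{-2 + 1 \left(\left(-1\right) 0 - 2\right)}{11 - 4} \left(- \frac{275}{130}\right) = \frac{-2 + 1 \left(0 - 2\right)}{7} \left(\left(-275\right) \frac{1}{130}\right) = \frac{-2 + 1 \left(-2\right)}{7} \left(- \frac{55}{26}\right) = \frac{-2 - 2}{7} \left(- \frac{55}{26}\right) = \frac{1}{7} \left(-4\right) \left(- \frac{55}{26}\right) = \left(- \frac{4}{7}\right) \left(- \frac{55}{26}\right) = \frac{110}{91}$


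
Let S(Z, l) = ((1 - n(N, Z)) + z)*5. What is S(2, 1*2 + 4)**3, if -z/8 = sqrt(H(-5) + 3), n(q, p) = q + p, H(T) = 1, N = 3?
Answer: -1000000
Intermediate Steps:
n(q, p) = p + q
z = -16 (z = -8*sqrt(1 + 3) = -8*sqrt(4) = -8*2 = -16)
S(Z, l) = -90 - 5*Z (S(Z, l) = ((1 - (Z + 3)) - 16)*5 = ((1 - (3 + Z)) - 16)*5 = ((1 + (-3 - Z)) - 16)*5 = ((-2 - Z) - 16)*5 = (-18 - Z)*5 = -90 - 5*Z)
S(2, 1*2 + 4)**3 = (-90 - 5*2)**3 = (-90 - 10)**3 = (-100)**3 = -1000000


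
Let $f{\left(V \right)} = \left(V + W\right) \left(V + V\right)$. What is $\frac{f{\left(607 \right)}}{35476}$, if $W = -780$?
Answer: $- \frac{105011}{17738} \approx -5.9201$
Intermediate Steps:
$f{\left(V \right)} = 2 V \left(-780 + V\right)$ ($f{\left(V \right)} = \left(V - 780\right) \left(V + V\right) = \left(-780 + V\right) 2 V = 2 V \left(-780 + V\right)$)
$\frac{f{\left(607 \right)}}{35476} = \frac{2 \cdot 607 \left(-780 + 607\right)}{35476} = 2 \cdot 607 \left(-173\right) \frac{1}{35476} = \left(-210022\right) \frac{1}{35476} = - \frac{105011}{17738}$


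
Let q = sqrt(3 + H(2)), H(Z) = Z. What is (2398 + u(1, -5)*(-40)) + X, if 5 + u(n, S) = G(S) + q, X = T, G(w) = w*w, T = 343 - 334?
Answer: 1607 - 40*sqrt(5) ≈ 1517.6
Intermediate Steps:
T = 9
G(w) = w**2
q = sqrt(5) (q = sqrt(3 + 2) = sqrt(5) ≈ 2.2361)
X = 9
u(n, S) = -5 + sqrt(5) + S**2 (u(n, S) = -5 + (S**2 + sqrt(5)) = -5 + (sqrt(5) + S**2) = -5 + sqrt(5) + S**2)
(2398 + u(1, -5)*(-40)) + X = (2398 + (-5 + sqrt(5) + (-5)**2)*(-40)) + 9 = (2398 + (-5 + sqrt(5) + 25)*(-40)) + 9 = (2398 + (20 + sqrt(5))*(-40)) + 9 = (2398 + (-800 - 40*sqrt(5))) + 9 = (1598 - 40*sqrt(5)) + 9 = 1607 - 40*sqrt(5)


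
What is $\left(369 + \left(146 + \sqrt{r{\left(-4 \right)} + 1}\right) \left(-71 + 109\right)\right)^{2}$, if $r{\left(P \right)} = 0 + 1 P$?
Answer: $35006557 + 449692 i \sqrt{3} \approx 3.5007 \cdot 10^{7} + 7.7889 \cdot 10^{5} i$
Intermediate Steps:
$r{\left(P \right)} = P$ ($r{\left(P \right)} = 0 + P = P$)
$\left(369 + \left(146 + \sqrt{r{\left(-4 \right)} + 1}\right) \left(-71 + 109\right)\right)^{2} = \left(369 + \left(146 + \sqrt{-4 + 1}\right) \left(-71 + 109\right)\right)^{2} = \left(369 + \left(146 + \sqrt{-3}\right) 38\right)^{2} = \left(369 + \left(146 + i \sqrt{3}\right) 38\right)^{2} = \left(369 + \left(5548 + 38 i \sqrt{3}\right)\right)^{2} = \left(5917 + 38 i \sqrt{3}\right)^{2}$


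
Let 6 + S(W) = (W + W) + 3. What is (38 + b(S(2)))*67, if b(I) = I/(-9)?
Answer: 22847/9 ≈ 2538.6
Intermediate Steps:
S(W) = -3 + 2*W (S(W) = -6 + ((W + W) + 3) = -6 + (2*W + 3) = -6 + (3 + 2*W) = -3 + 2*W)
b(I) = -I/9 (b(I) = I*(-1/9) = -I/9)
(38 + b(S(2)))*67 = (38 - (-3 + 2*2)/9)*67 = (38 - (-3 + 4)/9)*67 = (38 - 1/9*1)*67 = (38 - 1/9)*67 = (341/9)*67 = 22847/9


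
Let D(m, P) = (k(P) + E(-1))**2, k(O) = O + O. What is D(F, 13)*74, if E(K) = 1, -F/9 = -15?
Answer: 53946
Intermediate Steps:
F = 135 (F = -9*(-15) = 135)
k(O) = 2*O
D(m, P) = (1 + 2*P)**2 (D(m, P) = (2*P + 1)**2 = (1 + 2*P)**2)
D(F, 13)*74 = (1 + 2*13)**2*74 = (1 + 26)**2*74 = 27**2*74 = 729*74 = 53946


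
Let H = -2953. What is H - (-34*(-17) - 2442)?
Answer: -1089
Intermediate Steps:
H - (-34*(-17) - 2442) = -2953 - (-34*(-17) - 2442) = -2953 - (578 - 2442) = -2953 - 1*(-1864) = -2953 + 1864 = -1089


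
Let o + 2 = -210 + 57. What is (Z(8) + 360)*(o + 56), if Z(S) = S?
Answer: -36432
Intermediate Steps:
o = -155 (o = -2 + (-210 + 57) = -2 - 153 = -155)
(Z(8) + 360)*(o + 56) = (8 + 360)*(-155 + 56) = 368*(-99) = -36432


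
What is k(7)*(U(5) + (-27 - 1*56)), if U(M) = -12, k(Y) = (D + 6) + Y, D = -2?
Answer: -1045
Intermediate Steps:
k(Y) = 4 + Y (k(Y) = (-2 + 6) + Y = 4 + Y)
k(7)*(U(5) + (-27 - 1*56)) = (4 + 7)*(-12 + (-27 - 1*56)) = 11*(-12 + (-27 - 56)) = 11*(-12 - 83) = 11*(-95) = -1045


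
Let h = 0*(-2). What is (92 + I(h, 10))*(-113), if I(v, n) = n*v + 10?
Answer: -11526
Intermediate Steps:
h = 0
I(v, n) = 10 + n*v
(92 + I(h, 10))*(-113) = (92 + (10 + 10*0))*(-113) = (92 + (10 + 0))*(-113) = (92 + 10)*(-113) = 102*(-113) = -11526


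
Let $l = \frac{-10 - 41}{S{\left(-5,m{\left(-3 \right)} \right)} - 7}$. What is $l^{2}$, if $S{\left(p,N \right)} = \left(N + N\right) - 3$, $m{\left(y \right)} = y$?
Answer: $\frac{2601}{256} \approx 10.16$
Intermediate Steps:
$S{\left(p,N \right)} = -3 + 2 N$ ($S{\left(p,N \right)} = 2 N - 3 = -3 + 2 N$)
$l = \frac{51}{16}$ ($l = \frac{-10 - 41}{\left(-3 + 2 \left(-3\right)\right) - 7} = - \frac{51}{\left(-3 - 6\right) - 7} = - \frac{51}{-9 - 7} = - \frac{51}{-16} = \left(-51\right) \left(- \frac{1}{16}\right) = \frac{51}{16} \approx 3.1875$)
$l^{2} = \left(\frac{51}{16}\right)^{2} = \frac{2601}{256}$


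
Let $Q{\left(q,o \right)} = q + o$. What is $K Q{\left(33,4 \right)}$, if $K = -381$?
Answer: $-14097$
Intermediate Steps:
$Q{\left(q,o \right)} = o + q$
$K Q{\left(33,4 \right)} = - 381 \left(4 + 33\right) = \left(-381\right) 37 = -14097$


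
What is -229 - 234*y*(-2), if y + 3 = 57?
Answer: 25043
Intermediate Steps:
y = 54 (y = -3 + 57 = 54)
-229 - 234*y*(-2) = -229 - 12636*(-2) = -229 - 234*(-108) = -229 + 25272 = 25043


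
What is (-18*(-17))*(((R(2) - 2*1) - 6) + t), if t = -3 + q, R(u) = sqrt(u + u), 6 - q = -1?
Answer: -612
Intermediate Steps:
q = 7 (q = 6 - 1*(-1) = 6 + 1 = 7)
R(u) = sqrt(2)*sqrt(u) (R(u) = sqrt(2*u) = sqrt(2)*sqrt(u))
t = 4 (t = -3 + 7 = 4)
(-18*(-17))*(((R(2) - 2*1) - 6) + t) = (-18*(-17))*(((sqrt(2)*sqrt(2) - 2*1) - 6) + 4) = 306*(((2 - 2) - 6) + 4) = 306*((0 - 6) + 4) = 306*(-6 + 4) = 306*(-2) = -612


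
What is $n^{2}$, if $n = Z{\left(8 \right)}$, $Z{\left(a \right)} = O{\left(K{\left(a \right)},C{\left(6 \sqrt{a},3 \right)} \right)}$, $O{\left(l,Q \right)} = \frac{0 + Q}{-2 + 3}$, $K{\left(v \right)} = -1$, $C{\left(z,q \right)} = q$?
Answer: $9$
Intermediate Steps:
$O{\left(l,Q \right)} = Q$ ($O{\left(l,Q \right)} = \frac{Q}{1} = Q 1 = Q$)
$Z{\left(a \right)} = 3$
$n = 3$
$n^{2} = 3^{2} = 9$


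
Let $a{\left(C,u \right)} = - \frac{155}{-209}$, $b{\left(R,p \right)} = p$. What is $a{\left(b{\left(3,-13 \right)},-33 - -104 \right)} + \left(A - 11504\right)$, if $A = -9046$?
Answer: $- \frac{4294795}{209} \approx -20549.0$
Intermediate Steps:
$a{\left(C,u \right)} = \frac{155}{209}$ ($a{\left(C,u \right)} = \left(-155\right) \left(- \frac{1}{209}\right) = \frac{155}{209}$)
$a{\left(b{\left(3,-13 \right)},-33 - -104 \right)} + \left(A - 11504\right) = \frac{155}{209} - 20550 = - \frac{4294795}{209}$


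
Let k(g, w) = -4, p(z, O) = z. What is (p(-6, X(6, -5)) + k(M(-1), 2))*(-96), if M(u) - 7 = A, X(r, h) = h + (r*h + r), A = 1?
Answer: 960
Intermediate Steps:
X(r, h) = h + r + h*r (X(r, h) = h + (h*r + r) = h + (r + h*r) = h + r + h*r)
M(u) = 8 (M(u) = 7 + 1 = 8)
(p(-6, X(6, -5)) + k(M(-1), 2))*(-96) = (-6 - 4)*(-96) = -10*(-96) = 960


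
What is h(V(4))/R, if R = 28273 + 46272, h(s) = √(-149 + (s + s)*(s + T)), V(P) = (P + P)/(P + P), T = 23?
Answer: I*√101/74545 ≈ 0.00013482*I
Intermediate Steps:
V(P) = 1 (V(P) = (2*P)/((2*P)) = (2*P)*(1/(2*P)) = 1)
h(s) = √(-149 + 2*s*(23 + s)) (h(s) = √(-149 + (s + s)*(s + 23)) = √(-149 + (2*s)*(23 + s)) = √(-149 + 2*s*(23 + s)))
R = 74545
h(V(4))/R = √(-149 + 2*1² + 46*1)/74545 = √(-149 + 2*1 + 46)*(1/74545) = √(-149 + 2 + 46)*(1/74545) = √(-101)*(1/74545) = (I*√101)*(1/74545) = I*√101/74545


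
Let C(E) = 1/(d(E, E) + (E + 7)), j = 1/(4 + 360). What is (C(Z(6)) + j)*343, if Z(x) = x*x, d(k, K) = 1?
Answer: 2499/286 ≈ 8.7378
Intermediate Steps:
j = 1/364 ≈ 0.0027473
Z(x) = x²
C(E) = 1/(8 + E) (C(E) = 1/(1 + (E + 7)) = 1/(1 + (7 + E)) = 1/(8 + E))
(C(Z(6)) + j)*343 = (1/(8 + 6²) + 1/364)*343 = (1/(8 + 36) + 1/364)*343 = (1/44 + 1/364)*343 = (51/2002)*343 = 2499/286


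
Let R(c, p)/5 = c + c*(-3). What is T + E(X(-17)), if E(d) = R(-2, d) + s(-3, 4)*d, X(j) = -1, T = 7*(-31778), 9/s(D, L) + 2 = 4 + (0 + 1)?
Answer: -222429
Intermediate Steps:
s(D, L) = 3 (s(D, L) = 9/(-2 + (4 + (0 + 1))) = 9/(-2 + (4 + 1)) = 9/(-2 + 5) = 9/3 = 9*(1/3) = 3)
T = -222446
R(c, p) = -10*c (R(c, p) = 5*(c + c*(-3)) = 5*(c - 3*c) = 5*(-2*c) = -10*c)
E(d) = 20 + 3*d (E(d) = -10*(-2) + 3*d = 20 + 3*d)
T + E(X(-17)) = -222446 + (20 + 3*(-1)) = -222446 + (20 - 3) = -222446 + 17 = -222429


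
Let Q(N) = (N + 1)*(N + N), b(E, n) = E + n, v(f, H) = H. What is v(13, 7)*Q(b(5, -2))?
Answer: 168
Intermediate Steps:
Q(N) = 2*N*(1 + N) (Q(N) = (1 + N)*(2*N) = 2*N*(1 + N))
v(13, 7)*Q(b(5, -2)) = 7*(2*(5 - 2)*(1 + (5 - 2))) = 7*(2*3*(1 + 3)) = 7*(2*3*4) = 7*24 = 168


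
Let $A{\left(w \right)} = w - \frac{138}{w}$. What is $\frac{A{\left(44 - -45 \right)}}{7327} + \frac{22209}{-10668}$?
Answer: $- \frac{4799842161}{2318878268} \approx -2.0699$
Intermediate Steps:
$\frac{A{\left(44 - -45 \right)}}{7327} + \frac{22209}{-10668} = \frac{\left(44 - -45\right) - \frac{138}{44 - -45}}{7327} + \frac{22209}{-10668} = \left(\left(44 + 45\right) - \frac{138}{44 + 45}\right) \frac{1}{7327} + 22209 \left(- \frac{1}{10668}\right) = \left(89 - \frac{138}{89}\right) \frac{1}{7327} - \frac{7403}{3556} = \frac{7783}{89} \cdot \frac{1}{7327} - \frac{7403}{3556} = \frac{7783}{652103} - \frac{7403}{3556} = - \frac{4799842161}{2318878268}$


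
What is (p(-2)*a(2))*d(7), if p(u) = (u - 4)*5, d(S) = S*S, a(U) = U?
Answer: -2940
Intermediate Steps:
d(S) = S²
p(u) = -20 + 5*u (p(u) = (-4 + u)*5 = -20 + 5*u)
(p(-2)*a(2))*d(7) = ((-20 + 5*(-2))*2)*7² = ((-20 - 10)*2)*49 = -30*2*49 = -60*49 = -2940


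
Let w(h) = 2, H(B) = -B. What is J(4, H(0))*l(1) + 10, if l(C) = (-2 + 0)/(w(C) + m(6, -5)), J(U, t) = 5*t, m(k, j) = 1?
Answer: 10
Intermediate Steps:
l(C) = -2/3 (l(C) = (-2 + 0)/(2 + 1) = -2/3)
J(4, H(0))*l(1) + 10 = (5*(-1*0))*(-2/3) + 10 = (5*0)*(-2/3) + 10 = 0*(-2/3) + 10 = 0 + 10 = 10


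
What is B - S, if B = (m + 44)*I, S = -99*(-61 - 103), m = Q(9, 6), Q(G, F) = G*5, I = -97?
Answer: -24869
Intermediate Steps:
Q(G, F) = 5*G
m = 45 (m = 5*9 = 45)
S = 16236 (S = -99*(-164) = 16236)
B = -8633 (B = (45 + 44)*(-97) = 89*(-97) = -8633)
B - S = -8633 - 1*16236 = -8633 - 16236 = -24869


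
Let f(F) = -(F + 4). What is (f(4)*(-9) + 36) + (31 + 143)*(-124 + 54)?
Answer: -12072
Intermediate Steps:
f(F) = -4 - F (f(F) = -(4 + F) = -4 - F)
(f(4)*(-9) + 36) + (31 + 143)*(-124 + 54) = ((-4 - 1*4)*(-9) + 36) + (31 + 143)*(-124 + 54) = ((-4 - 4)*(-9) + 36) + 174*(-70) = (-8*(-9) + 36) - 12180 = (72 + 36) - 12180 = 108 - 12180 = -12072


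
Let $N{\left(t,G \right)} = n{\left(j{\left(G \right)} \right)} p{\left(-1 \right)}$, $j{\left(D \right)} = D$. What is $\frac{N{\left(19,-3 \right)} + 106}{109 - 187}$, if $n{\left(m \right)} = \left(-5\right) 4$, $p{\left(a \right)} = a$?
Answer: $- \frac{21}{13} \approx -1.6154$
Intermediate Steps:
$n{\left(m \right)} = -20$
$N{\left(t,G \right)} = 20$ ($N{\left(t,G \right)} = \left(-20\right) \left(-1\right) = 20$)
$\frac{N{\left(19,-3 \right)} + 106}{109 - 187} = \frac{20 + 106}{109 - 187} = \frac{126}{-78} = 126 \left(- \frac{1}{78}\right) = - \frac{21}{13}$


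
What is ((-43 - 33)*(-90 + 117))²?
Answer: 4210704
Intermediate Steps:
((-43 - 33)*(-90 + 117))² = (-76*27)² = (-2052)² = 4210704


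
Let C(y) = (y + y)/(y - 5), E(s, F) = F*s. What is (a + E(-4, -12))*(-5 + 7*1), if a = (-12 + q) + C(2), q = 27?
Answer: 370/3 ≈ 123.33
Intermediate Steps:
C(y) = 2*y/(-5 + y) (C(y) = (2*y)/(-5 + y) = 2*y/(-5 + y))
a = 41/3 (a = (-12 + 27) + 2*2/(-5 + 2) = 15 + 2*2/(-3) = 15 + 2*2*(-⅓) = 15 - 4/3 = 41/3 ≈ 13.667)
(a + E(-4, -12))*(-5 + 7*1) = (41/3 - 12*(-4))*(-5 + 7*1) = (41/3 + 48)*(-5 + 7) = (185/3)*2 = 370/3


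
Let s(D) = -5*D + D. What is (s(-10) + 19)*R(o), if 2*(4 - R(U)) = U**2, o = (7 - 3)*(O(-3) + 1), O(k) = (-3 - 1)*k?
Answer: -79532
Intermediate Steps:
O(k) = -4*k
s(D) = -4*D
o = 52 (o = (7 - 3)*(-4*(-3) + 1) = 4*(12 + 1) = 4*13 = 52)
R(U) = 4 - U**2/2
(s(-10) + 19)*R(o) = (-4*(-10) + 19)*(4 - 1/2*52**2) = (40 + 19)*(4 - 1/2*2704) = 59*(4 - 1352) = 59*(-1348) = -79532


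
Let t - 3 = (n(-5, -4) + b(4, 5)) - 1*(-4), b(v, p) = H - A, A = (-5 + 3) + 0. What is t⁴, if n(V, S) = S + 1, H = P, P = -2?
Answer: 256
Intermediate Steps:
H = -2
A = -2 (A = -2 + 0 = -2)
n(V, S) = 1 + S
b(v, p) = 0 (b(v, p) = -2 - 1*(-2) = -2 + 2 = 0)
t = 4 (t = 3 + (((1 - 4) + 0) - 1*(-4)) = 3 + ((-3 + 0) + 4) = 3 + (-3 + 4) = 3 + 1 = 4)
t⁴ = 4⁴ = 256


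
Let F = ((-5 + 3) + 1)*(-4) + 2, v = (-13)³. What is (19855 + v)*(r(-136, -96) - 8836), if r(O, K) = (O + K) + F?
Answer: -160016796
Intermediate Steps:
v = -2197
F = 6 (F = (-2 + 1)*(-4) + 2 = -1*(-4) + 2 = 4 + 2 = 6)
r(O, K) = 6 + K + O (r(O, K) = (O + K) + 6 = (K + O) + 6 = 6 + K + O)
(19855 + v)*(r(-136, -96) - 8836) = (19855 - 2197)*((6 - 96 - 136) - 8836) = 17658*(-226 - 8836) = 17658*(-9062) = -160016796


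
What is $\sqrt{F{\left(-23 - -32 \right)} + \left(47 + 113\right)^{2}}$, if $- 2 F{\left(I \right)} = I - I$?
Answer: $160$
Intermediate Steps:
$F{\left(I \right)} = 0$ ($F{\left(I \right)} = - \frac{I - I}{2} = \left(- \frac{1}{2}\right) 0 = 0$)
$\sqrt{F{\left(-23 - -32 \right)} + \left(47 + 113\right)^{2}} = \sqrt{0 + \left(47 + 113\right)^{2}} = \sqrt{0 + 160^{2}} = \sqrt{0 + 25600} = \sqrt{25600} = 160$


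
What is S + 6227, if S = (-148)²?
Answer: 28131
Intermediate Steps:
S = 21904
S + 6227 = 21904 + 6227 = 28131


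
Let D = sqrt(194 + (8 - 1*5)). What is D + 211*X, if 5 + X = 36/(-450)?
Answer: -26797/25 + sqrt(197) ≈ -1057.8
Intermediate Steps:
X = -127/25 (X = -5 + 36/(-450) = -5 + 36*(-1/450) = -5 - 2/25 = -127/25 ≈ -5.0800)
D = sqrt(197) (D = sqrt(194 + (8 - 5)) = sqrt(194 + 3) = sqrt(197) ≈ 14.036)
D + 211*X = sqrt(197) + 211*(-127/25) = sqrt(197) - 26797/25 = -26797/25 + sqrt(197)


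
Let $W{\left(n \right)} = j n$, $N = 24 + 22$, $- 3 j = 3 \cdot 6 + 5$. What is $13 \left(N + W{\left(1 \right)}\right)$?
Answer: $\frac{1495}{3} \approx 498.33$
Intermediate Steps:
$j = - \frac{23}{3}$ ($j = - \frac{3 \cdot 6 + 5}{3} = - \frac{18 + 5}{3} = \left(- \frac{1}{3}\right) 23 = - \frac{23}{3} \approx -7.6667$)
$N = 46$
$W{\left(n \right)} = - \frac{23 n}{3}$
$13 \left(N + W{\left(1 \right)}\right) = 13 \left(46 - \frac{23}{3}\right) = 13 \cdot \frac{115}{3} = \frac{1495}{3}$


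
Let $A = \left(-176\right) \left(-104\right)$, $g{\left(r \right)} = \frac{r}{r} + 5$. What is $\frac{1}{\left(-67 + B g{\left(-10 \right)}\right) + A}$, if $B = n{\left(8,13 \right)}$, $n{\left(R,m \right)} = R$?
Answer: $\frac{1}{18285} \approx 5.469 \cdot 10^{-5}$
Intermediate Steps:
$B = 8$
$g{\left(r \right)} = 6$ ($g{\left(r \right)} = 1 + 5 = 6$)
$A = 18304$
$\frac{1}{\left(-67 + B g{\left(-10 \right)}\right) + A} = \frac{1}{\left(-67 + 8 \cdot 6\right) + 18304} = \frac{1}{\left(-67 + 48\right) + 18304} = \frac{1}{-19 + 18304} = \frac{1}{18285}$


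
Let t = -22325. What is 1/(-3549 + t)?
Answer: -1/25874 ≈ -3.8649e-5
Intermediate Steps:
1/(-3549 + t) = 1/(-3549 - 22325) = 1/(-25874) = -1/25874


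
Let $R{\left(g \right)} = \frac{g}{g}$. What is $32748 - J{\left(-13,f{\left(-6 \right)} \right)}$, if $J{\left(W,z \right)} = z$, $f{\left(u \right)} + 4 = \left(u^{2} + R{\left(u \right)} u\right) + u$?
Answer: $32728$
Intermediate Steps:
$R{\left(g \right)} = 1$
$f{\left(u \right)} = -4 + u^{2} + 2 u$ ($f{\left(u \right)} = -4 + \left(\left(u^{2} + 1 u\right) + u\right) = -4 + \left(\left(u^{2} + u\right) + u\right) = -4 + \left(\left(u + u^{2}\right) + u\right) = -4 + \left(u^{2} + 2 u\right) = -4 + u^{2} + 2 u$)
$32748 - J{\left(-13,f{\left(-6 \right)} \right)} = 32748 - \left(-4 + \left(-6\right)^{2} + 2 \left(-6\right)\right) = 32748 - \left(-4 + 36 - 12\right) = 32748 - 20 = 32728$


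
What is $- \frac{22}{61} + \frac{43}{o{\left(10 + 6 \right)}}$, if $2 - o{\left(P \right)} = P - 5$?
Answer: $- \frac{2821}{549} \approx -5.1384$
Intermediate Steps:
$o{\left(P \right)} = 7 - P$ ($o{\left(P \right)} = 2 - \left(P - 5\right) = 2 - \left(-5 + P\right) = 7 - P$)
$- \frac{22}{61} + \frac{43}{o{\left(10 + 6 \right)}} = - \frac{22}{61} + \frac{43}{7 - \left(10 + 6\right)} = \left(-22\right) \frac{1}{61} + \frac{43}{7 - 16} = - \frac{22}{61} + \frac{43}{7 - 16} = - \frac{22}{61} + \frac{43}{-9} = - \frac{22}{61} + 43 \left(- \frac{1}{9}\right) = - \frac{22}{61} - \frac{43}{9} = - \frac{2821}{549}$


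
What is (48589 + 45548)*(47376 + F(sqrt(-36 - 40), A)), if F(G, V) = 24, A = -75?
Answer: 4462093800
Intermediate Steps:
(48589 + 45548)*(47376 + F(sqrt(-36 - 40), A)) = (48589 + 45548)*(47376 + 24) = 94137*47400 = 4462093800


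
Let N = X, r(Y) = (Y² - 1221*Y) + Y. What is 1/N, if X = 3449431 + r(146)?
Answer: 1/3292627 ≈ 3.0371e-7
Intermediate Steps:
r(Y) = Y² - 1220*Y
X = 3292627 (X = 3449431 + 146*(-1220 + 146) = 3449431 + 146*(-1074) = 3449431 - 156804 = 3292627)
N = 3292627
1/N = 1/3292627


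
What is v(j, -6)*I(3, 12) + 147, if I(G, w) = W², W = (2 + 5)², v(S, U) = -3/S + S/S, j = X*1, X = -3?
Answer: 4949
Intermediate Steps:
j = -3 (j = -3*1 = -3)
v(S, U) = 1 - 3/S (v(S, U) = -3/S + 1 = 1 - 3/S)
W = 49 (W = 7² = 49)
I(G, w) = 2401 (I(G, w) = 49² = 2401)
v(j, -6)*I(3, 12) + 147 = ((-3 - 3)/(-3))*2401 + 147 = -⅓*(-6)*2401 + 147 = 2*2401 + 147 = 4802 + 147 = 4949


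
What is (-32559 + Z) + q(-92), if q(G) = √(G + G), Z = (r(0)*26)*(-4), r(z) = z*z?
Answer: -32559 + 2*I*√46 ≈ -32559.0 + 13.565*I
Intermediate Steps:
r(z) = z²
Z = 0 (Z = (0²*26)*(-4) = (0*26)*(-4) = 0*(-4) = 0)
q(G) = √2*√G (q(G) = √(2*G) = √2*√G)
(-32559 + Z) + q(-92) = (-32559 + 0) + √2*√(-92) = -32559 + √2*(2*I*√23) = -32559 + 2*I*√46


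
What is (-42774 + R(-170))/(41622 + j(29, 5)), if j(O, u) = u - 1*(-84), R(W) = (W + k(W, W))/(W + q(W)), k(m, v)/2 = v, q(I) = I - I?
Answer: -807/787 ≈ -1.0254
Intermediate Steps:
q(I) = 0
k(m, v) = 2*v
R(W) = 3 (R(W) = (W + 2*W)/(W + 0) = (3*W)/W = 3)
j(O, u) = 84 + u (j(O, u) = u + 84 = 84 + u)
(-42774 + R(-170))/(41622 + j(29, 5)) = (-42774 + 3)/(41622 + (84 + 5)) = -42771/(41622 + 89) = -42771/41711 = -42771*1/41711 = -807/787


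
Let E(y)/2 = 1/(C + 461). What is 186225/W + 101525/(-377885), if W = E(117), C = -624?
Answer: -2294115313085/151154 ≈ -1.5177e+7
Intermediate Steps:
E(y) = -2/163 (E(y) = 2/(-624 + 461) = 2/(-163) = 2*(-1/163) = -2/163)
W = -2/163 ≈ -0.012270
186225/W + 101525/(-377885) = 186225/(-2/163) + 101525/(-377885) = 186225*(-163/2) + 101525*(-1/377885) = -30354675/2 - 20305/75577 = -2294115313085/151154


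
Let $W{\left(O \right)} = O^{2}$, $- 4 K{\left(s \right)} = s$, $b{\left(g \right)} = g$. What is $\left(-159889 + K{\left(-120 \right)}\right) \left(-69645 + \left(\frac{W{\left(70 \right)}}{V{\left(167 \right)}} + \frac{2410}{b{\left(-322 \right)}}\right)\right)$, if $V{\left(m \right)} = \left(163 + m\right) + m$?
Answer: $\frac{18180189719450}{1633} \approx 1.1133 \cdot 10^{10}$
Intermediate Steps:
$V{\left(m \right)} = 163 + 2 m$
$K{\left(s \right)} = - \frac{s}{4}$
$\left(-159889 + K{\left(-120 \right)}\right) \left(-69645 + \left(\frac{W{\left(70 \right)}}{V{\left(167 \right)}} + \frac{2410}{b{\left(-322 \right)}}\right)\right) = \left(-159889 - -30\right) \left(-69645 + \left(\frac{70^{2}}{163 + 2 \cdot 167} + \frac{2410}{-322}\right)\right) = \left(-159889 + 30\right) \left(-69645 + \left(\frac{4900}{163 + 334} + 2410 \left(- \frac{1}{322}\right)\right)\right) = - 159859 \left(-69645 - \left(\frac{1205}{161} - \frac{4900}{497}\right)\right) = - 159859 \left(-69645 + \left(4900 \cdot \frac{1}{497} - \frac{1205}{161}\right)\right) = - 159859 \left(-69645 + \left(\frac{700}{71} - \frac{1205}{161}\right)\right) = - 159859 \left(-69645 + \frac{27145}{11431}\right) = \left(-159859\right) \left(- \frac{796084850}{11431}\right) = \frac{18180189719450}{1633}$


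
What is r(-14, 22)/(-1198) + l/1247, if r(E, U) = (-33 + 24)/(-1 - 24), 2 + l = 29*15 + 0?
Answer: 12957127/37347650 ≈ 0.34693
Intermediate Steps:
l = 433 (l = -2 + (29*15 + 0) = -2 + (435 + 0) = -2 + 435 = 433)
r(E, U) = 9/25 (r(E, U) = -9/(-25) = -9*(-1/25) = 9/25)
r(-14, 22)/(-1198) + l/1247 = (9/25)/(-1198) + 433/1247 = (9/25)*(-1/1198) + 433*(1/1247) = -9/29950 + 433/1247 = 12957127/37347650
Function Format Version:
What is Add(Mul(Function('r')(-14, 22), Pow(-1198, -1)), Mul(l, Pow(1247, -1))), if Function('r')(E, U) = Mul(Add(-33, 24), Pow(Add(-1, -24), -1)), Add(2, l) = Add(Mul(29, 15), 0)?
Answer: Rational(12957127, 37347650) ≈ 0.34693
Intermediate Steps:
l = 433 (l = Add(-2, Add(Mul(29, 15), 0)) = Add(-2, Add(435, 0)) = Add(-2, 435) = 433)
Function('r')(E, U) = Rational(9, 25) (Function('r')(E, U) = Mul(-9, Pow(-25, -1)) = Mul(-9, Rational(-1, 25)) = Rational(9, 25))
Add(Mul(Function('r')(-14, 22), Pow(-1198, -1)), Mul(l, Pow(1247, -1))) = Add(Mul(Rational(9, 25), Pow(-1198, -1)), Mul(433, Pow(1247, -1))) = Add(Mul(Rational(9, 25), Rational(-1, 1198)), Mul(433, Rational(1, 1247))) = Add(Rational(-9, 29950), Rational(433, 1247)) = Rational(12957127, 37347650)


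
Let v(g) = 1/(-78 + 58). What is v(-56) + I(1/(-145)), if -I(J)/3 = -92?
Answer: 5519/20 ≈ 275.95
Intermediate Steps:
I(J) = 276 (I(J) = -3*(-92) = 276)
v(g) = -1/20 (v(g) = 1/(-20) = -1/20)
v(-56) + I(1/(-145)) = -1/20 + 276 = 5519/20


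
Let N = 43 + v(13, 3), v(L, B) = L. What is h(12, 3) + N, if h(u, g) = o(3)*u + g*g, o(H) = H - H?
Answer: 65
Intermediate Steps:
o(H) = 0
h(u, g) = g² (h(u, g) = 0*u + g*g = 0 + g² = g²)
N = 56 (N = 43 + 13 = 56)
h(12, 3) + N = 3² + 56 = 9 + 56 = 65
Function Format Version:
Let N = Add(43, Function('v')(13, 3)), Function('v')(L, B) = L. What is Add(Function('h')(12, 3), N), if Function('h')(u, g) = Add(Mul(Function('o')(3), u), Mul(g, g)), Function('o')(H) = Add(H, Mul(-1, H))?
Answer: 65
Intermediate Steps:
Function('o')(H) = 0
Function('h')(u, g) = Pow(g, 2) (Function('h')(u, g) = Add(Mul(0, u), Mul(g, g)) = Add(0, Pow(g, 2)) = Pow(g, 2))
N = 56 (N = Add(43, 13) = 56)
Add(Function('h')(12, 3), N) = Add(Pow(3, 2), 56) = Add(9, 56) = 65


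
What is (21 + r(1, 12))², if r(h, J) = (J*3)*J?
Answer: 205209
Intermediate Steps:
r(h, J) = 3*J² (r(h, J) = (3*J)*J = 3*J²)
(21 + r(1, 12))² = (21 + 3*12²)² = (21 + 3*144)² = (21 + 432)² = 453² = 205209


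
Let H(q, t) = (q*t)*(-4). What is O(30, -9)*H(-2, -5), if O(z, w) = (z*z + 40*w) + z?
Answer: -22800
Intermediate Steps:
H(q, t) = -4*q*t
O(z, w) = z + z² + 40*w (O(z, w) = (z² + 40*w) + z = z + z² + 40*w)
O(30, -9)*H(-2, -5) = (30 + 30² + 40*(-9))*(-4*(-2)*(-5)) = (30 + 900 - 360)*(-40) = 570*(-40) = -22800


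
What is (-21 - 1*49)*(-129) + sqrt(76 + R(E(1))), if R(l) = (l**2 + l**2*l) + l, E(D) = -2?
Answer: 9030 + sqrt(70) ≈ 9038.4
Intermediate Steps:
R(l) = l + l**2 + l**3 (R(l) = (l**2 + l**3) + l = l + l**2 + l**3)
(-21 - 1*49)*(-129) + sqrt(76 + R(E(1))) = (-21 - 1*49)*(-129) + sqrt(76 - 2*(1 - 2 + (-2)**2)) = (-21 - 49)*(-129) + sqrt(76 - 2*(1 - 2 + 4)) = -70*(-129) + sqrt(76 - 2*3) = 9030 + sqrt(76 - 6) = 9030 + sqrt(70)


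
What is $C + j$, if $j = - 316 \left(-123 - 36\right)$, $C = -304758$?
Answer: $-254514$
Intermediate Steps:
$j = 50244$ ($j = \left(-316\right) \left(-159\right) = 50244$)
$C + j = -304758 + 50244 = -254514$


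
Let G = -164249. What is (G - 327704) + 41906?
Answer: -450047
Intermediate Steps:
(G - 327704) + 41906 = (-164249 - 327704) + 41906 = -491953 + 41906 = -450047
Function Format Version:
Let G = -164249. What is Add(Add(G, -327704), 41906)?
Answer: -450047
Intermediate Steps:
Add(Add(G, -327704), 41906) = Add(Add(-164249, -327704), 41906) = Add(-491953, 41906) = -450047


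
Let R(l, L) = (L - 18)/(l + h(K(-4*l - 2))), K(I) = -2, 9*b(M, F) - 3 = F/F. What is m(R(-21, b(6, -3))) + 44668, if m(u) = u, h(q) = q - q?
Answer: 8442410/189 ≈ 44669.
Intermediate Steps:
b(M, F) = 4/9 (b(M, F) = 1/3 + (F/F)/9 = 1/3 + (1/9)*1 = 1/3 + 1/9 = 4/9)
h(q) = 0
R(l, L) = (-18 + L)/l (R(l, L) = (L - 18)/(l + 0) = (-18 + L)/l)
m(R(-21, b(6, -3))) + 44668 = (-18 + 4/9)/(-21) + 44668 = -1/21*(-158/9) + 44668 = 158/189 + 44668 = 8442410/189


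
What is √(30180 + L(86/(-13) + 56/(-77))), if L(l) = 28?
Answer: 16*√118 ≈ 173.80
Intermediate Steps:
√(30180 + L(86/(-13) + 56/(-77))) = √(30180 + 28) = √30208 = 16*√118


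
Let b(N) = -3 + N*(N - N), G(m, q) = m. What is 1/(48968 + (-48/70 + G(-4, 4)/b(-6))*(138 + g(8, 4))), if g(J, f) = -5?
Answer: 15/735812 ≈ 2.0386e-5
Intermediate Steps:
b(N) = -3 (b(N) = -3 + N*0 = -3 + 0 = -3)
1/(48968 + (-48/70 + G(-4, 4)/b(-6))*(138 + g(8, 4))) = 1/(48968 + (-48/70 - 4/(-3))*(138 - 5)) = 1/(48968 + (-48*1/70 - 4*(-⅓))*133) = 1/(48968 + (-24/35 + 4/3)*133) = 1/(48968 + (68/105)*133) = 1/(48968 + 1292/15) = 1/(735812/15) = 15/735812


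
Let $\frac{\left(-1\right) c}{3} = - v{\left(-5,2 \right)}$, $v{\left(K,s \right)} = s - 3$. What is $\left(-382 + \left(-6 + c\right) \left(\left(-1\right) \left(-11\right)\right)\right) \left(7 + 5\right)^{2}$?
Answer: $-69264$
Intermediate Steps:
$v{\left(K,s \right)} = -3 + s$
$c = -3$ ($c = - 3 \left(- (-3 + 2)\right) = - 3 \left(\left(-1\right) \left(-1\right)\right) = \left(-3\right) 1 = -3$)
$\left(-382 + \left(-6 + c\right) \left(\left(-1\right) \left(-11\right)\right)\right) \left(7 + 5\right)^{2} = \left(-382 + \left(-6 - 3\right) \left(\left(-1\right) \left(-11\right)\right)\right) \left(7 + 5\right)^{2} = \left(-382 - 99\right) 12^{2} = \left(-382 - 99\right) 144 = \left(-481\right) 144 = -69264$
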